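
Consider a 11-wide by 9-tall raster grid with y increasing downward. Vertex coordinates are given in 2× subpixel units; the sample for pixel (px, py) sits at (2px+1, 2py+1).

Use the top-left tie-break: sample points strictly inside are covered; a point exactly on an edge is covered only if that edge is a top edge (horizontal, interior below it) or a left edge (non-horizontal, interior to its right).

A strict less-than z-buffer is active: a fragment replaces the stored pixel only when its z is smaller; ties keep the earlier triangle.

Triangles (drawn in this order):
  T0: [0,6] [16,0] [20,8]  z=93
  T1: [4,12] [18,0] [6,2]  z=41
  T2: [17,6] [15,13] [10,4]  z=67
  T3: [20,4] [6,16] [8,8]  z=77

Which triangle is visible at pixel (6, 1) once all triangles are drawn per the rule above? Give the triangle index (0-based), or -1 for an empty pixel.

T0:
  2·area = 152
  edge (0, 6)→(16, 0): d=(16,-6) top-left  bias=+0
  edge (16, 0)→(20, 8): d=(4,8) right/bottom  bias=-1
  edge (20, 8)→(0, 6): d=(-20,-2) top-left  bias=+0
    (7,0)@(15, 1): e=[10,12,130] → X
    (8,0)@(17, 1): e=[22,-4,134] → .
    (4,1)@(9, 3): e=[6,68,78] → X
    (5,1)@(11, 3): e=[18,52,82] → X
    (6,1)@(13, 3): e=[30,36,86] → X
    (8,1)@(17, 3): e=[54,4,94] → X
    (9,1)@(19, 3): e=[66,-12,98] → .
    (1,2)@(3, 5): e=[2,124,26] → X
    (2,2)@(5, 5): e=[14,108,30] → X
    (3,2)@(7, 5): e=[26,92,34] → X
    (9,2)@(19, 5): e=[98,-4,58] → .
    (1,3)@(3, 7): e=[34,132,-14] → .
  covered (19 px):
    . . . . . . . X . . .
    . . . . X X X X X . .
    . X X X X X X X X . .
    . . . . . X X X X X .
    . . . . . . . . . . .
    . . . . . . . . . . .
    . . . . . . . . . . .
    . . . . . . . . . . .
    . . . . . . . . . . .
T1:
  2·area = 116  (B↔C swapped to make it positive)
  edge (4, 12)→(6, 2): d=(2,-10) top-left  bias=+0
  edge (6, 2)→(18, 0): d=(12,-2) top-left  bias=+0
  edge (18, 0)→(4, 12): d=(-14,12) right/bottom  bias=-1
    (6,0)@(13, 1): e=[68,2,46] → X
    (7,0)@(15, 1): e=[88,6,22] → X
    (8,0)@(17, 1): e=[108,10,-2] → .
    (3,1)@(7, 3): e=[12,14,90] → X
    (4,1)@(9, 3): e=[32,18,66] → X
    (5,1)@(11, 3): e=[52,22,42] → X
    (7,1)@(15, 3): e=[92,30,-6] → .
    (3,2)@(7, 5): e=[16,38,62] → X
    (6,2)@(13, 5): e=[76,50,-10] → .
    (2,3)@(5, 7): e=[0,58,58] → X  [on edge]
    (5,3)@(11, 7): e=[60,70,-14] → .
    (2,4)@(5, 9): e=[4,82,30] → X
    (1,8)@(3, 17): e=[0,174,-58] → .  [on edge]
  covered (15 px):
    . . . . . . X X . . .
    . . . X X X X . . . .
    . . . X X X . . . . .
    . . X X X . . . . . .
    . . X X . . . . . . .
    . . X . . . . . . . .
    . . . . . . . . . . .
    . . . . . . . . . . .
    . . . . . . . . . . .
T2:
  2·area = 53
  edge (17, 6)→(15, 13): d=(-2,7) right/bottom  bias=-1
  edge (15, 13)→(10, 4): d=(-5,-9) top-left  bias=+0
  edge (10, 4)→(17, 6): d=(7,2) right/bottom  bias=-1
    (5,2)@(11, 5): e=[44,4,5] → X
    (6,2)@(13, 5): e=[30,22,1] → X
    (7,2)@(15, 5): e=[16,40,-3] → .
    (5,3)@(11, 7): e=[40,-6,19] → .
    (6,3)@(13, 7): e=[26,12,15] → X
    (7,3)@(15, 7): e=[12,30,11] → X
    (8,3)@(17, 7): e=[-2,48,7] → .
    (6,4)@(13, 9): e=[22,2,29] → X
    (8,4)@(17, 9): e=[-6,38,21] → .
    (6,5)@(13, 11): e=[18,-8,43] → .
    (7,5)@(15, 11): e=[4,10,39] → X
    (8,5)@(17, 11): e=[-10,28,35] → .
    (7,6)@(15, 13): e=[0,0,53] → .  [on edge]
  covered (7 px):
    . . . . . . . . . . .
    . . . . . . . . . . .
    . . . . . X X . . . .
    . . . . . . X X . . .
    . . . . . . X X . . .
    . . . . . . . X . . .
    . . . . . . . . . . .
    . . . . . . . . . . .
    . . . . . . . . . . .
T3:
  2·area = 88
  edge (20, 4)→(6, 16): d=(-14,12) right/bottom  bias=-1
  edge (6, 16)→(8, 8): d=(2,-8) top-left  bias=+0
  edge (8, 8)→(20, 4): d=(12,-4) top-left  bias=+0
    (8,2)@(17, 5): e=[22,66,0] → X  [on edge]
    (9,2)@(19, 5): e=[-2,82,8] → .
    (5,3)@(11, 7): e=[66,22,0] → X  [on edge]
    (6,3)@(13, 7): e=[42,38,8] → X
    (7,3)@(15, 7): e=[18,54,16] → X
    (8,3)@(17, 7): e=[-6,70,24] → .
    (2,4)@(5, 9): e=[110,-22,0] → .  [on edge]
    (4,4)@(9, 9): e=[62,10,16] → X
    (7,4)@(15, 9): e=[-10,58,40] → .
    (4,5)@(9, 11): e=[34,14,40] → X
    (6,5)@(13, 11): e=[-14,46,56] → .
    (3,6)@(7, 13): e=[30,2,56] → X
  covered (12 px):
    . . . . . . . . . . .
    . . . . . . . . . . .
    . . . . . . . . X . .
    . . . . . X X X . . .
    . . . . X X X . . . .
    . . . . X X . . . . .
    . . . X X . . . . . .
    . . . X . . . . . . .
    . . . . . . . . . . .

Z-buffer (winner per pixel, '.' = empty):
  . . . . . . 1 1 . . .
  . . . 1 1 1 1 0 0 . .
  . 0 0 1 1 1 2 0 3 . .
  . . 1 1 1 3 2 2 0 0 .
  . . 1 1 3 3 2 2 . . .
  . . 1 . 3 3 . 2 . . .
  . . . 3 3 . . . . . .
  . . . 3 . . . . . . .
  . . . . . . . . . . .

Final: 1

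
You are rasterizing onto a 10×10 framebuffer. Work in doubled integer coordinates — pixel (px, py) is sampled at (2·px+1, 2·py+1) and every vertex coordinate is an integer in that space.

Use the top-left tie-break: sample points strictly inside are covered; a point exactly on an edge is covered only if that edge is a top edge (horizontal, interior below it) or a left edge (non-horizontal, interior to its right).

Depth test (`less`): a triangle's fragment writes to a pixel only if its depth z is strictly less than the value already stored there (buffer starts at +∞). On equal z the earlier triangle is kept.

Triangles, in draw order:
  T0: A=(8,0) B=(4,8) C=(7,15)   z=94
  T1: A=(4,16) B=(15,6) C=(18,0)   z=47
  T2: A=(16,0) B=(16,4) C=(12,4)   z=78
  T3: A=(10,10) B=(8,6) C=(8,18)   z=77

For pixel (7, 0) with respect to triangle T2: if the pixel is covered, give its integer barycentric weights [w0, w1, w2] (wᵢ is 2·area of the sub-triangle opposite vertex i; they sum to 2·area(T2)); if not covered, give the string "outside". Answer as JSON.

T0:
  2·area = 52  (B↔C swapped to make it positive)
  edge (8, 0)→(7, 15): d=(-1,15) right/bottom  bias=-1
  edge (7, 15)→(4, 8): d=(-3,-7) top-left  bias=+0
  edge (4, 8)→(8, 0): d=(4,-8) top-left  bias=+0
    (0,0)@(1, 1): e=[104,0,-52] → ·  [on edge]
    (3,1)@(7, 3): e=[12,36,4] → #
    (4,1)@(9, 3): e=[-18,50,20] → ·
    (3,2)@(7, 5): e=[10,30,12] → #
    (4,2)@(9, 5): e=[-20,44,28] → ·
    (2,3)@(5, 7): e=[38,10,4] → #
    (4,3)@(9, 7): e=[-22,38,36] → ·
    (2,4)@(5, 9): e=[36,4,12] → #
    (4,4)@(9, 9): e=[-24,32,44] → ·
    (2,5)@(5, 11): e=[34,-2,20] → ·
    (3,5)@(7, 11): e=[4,12,36] → #
    (4,5)@(9, 11): e=[-26,26,52] → ·
    (3,7)@(7, 15): e=[0,0,52] → ·  [on edge]
  covered (8 px):
    · · · · · · · · · ·
    · · · # · · · · · ·
    · · · # · · · · · ·
    · · # # · · · · · ·
    · · # # · · · · · ·
    · · · # · · · · · ·
    · · · # · · · · · ·
    · · · · · · · · · ·
    · · · · · · · · · ·
    · · · · · · · · · ·
T1:
  2·area = 36  (B↔C swapped to make it positive)
  edge (4, 16)→(18, 0): d=(14,-16) top-left  bias=+0
  edge (18, 0)→(15, 6): d=(-3,6) right/bottom  bias=-1
  edge (15, 6)→(4, 16): d=(-11,10) right/bottom  bias=-1
    (7,2)@(15, 5): e=[22,3,11] → #
    (8,2)@(17, 5): e=[54,-9,-9] → ·
    (6,3)@(13, 7): e=[18,9,9] → #
    (7,3)@(15, 7): e=[50,-3,-11] → ·
    (5,4)@(11, 9): e=[14,15,7] → #
    (6,4)@(13, 9): e=[46,3,-13] → ·
    (4,5)@(9, 11): e=[10,21,5] → #
    (5,5)@(11, 11): e=[42,9,-15] → ·
    (3,6)@(7, 13): e=[6,27,3] → #
    (4,6)@(9, 13): e=[38,15,-17] → ·
    (2,7)@(5, 15): e=[2,33,1] → #
    (3,7)@(7, 15): e=[34,21,-19] → ·
  covered (6 px):
    · · · · · · · · · ·
    · · · · · · · · · ·
    · · · · · · · # · ·
    · · · · · · # · · ·
    · · · · · # · · · ·
    · · · · # · · · · ·
    · · · # · · · · · ·
    · · # · · · · · · ·
    · · · · · · · · · ·
    · · · · · · · · · ·
T2:
  2·area = 16
  edge (16, 0)→(16, 4): d=(0,4) right/bottom  bias=-1
  edge (16, 4)→(12, 4): d=(-4,0) right/bottom  bias=-1
  edge (12, 4)→(16, 0): d=(4,-4) top-left  bias=+0
    (7,0)@(15, 1): e=[4,12,0] → #  [on edge]
    (8,0)@(17, 1): e=[-4,12,8] → ·
    (6,1)@(13, 3): e=[12,4,0] → #  [on edge]
    (8,1)@(17, 3): e=[-4,4,16] → ·
    (5,2)@(11, 5): e=[20,-4,0] → ·  [on edge]
    (6,2)@(13, 5): e=[12,-4,8] → ·
    (7,2)@(15, 5): e=[4,-4,16] → ·
    (4,3)@(9, 7): e=[28,-12,0] → ·  [on edge]
    (3,4)@(7, 9): e=[36,-20,0] → ·  [on edge]
    (2,5)@(5, 11): e=[44,-28,0] → ·  [on edge]
    (1,6)@(3, 13): e=[52,-36,0] → ·  [on edge]
    (0,7)@(1, 15): e=[60,-44,0] → ·  [on edge]
  covered (3 px):
    · · · · · · · # · ·
    · · · · · · # # · ·
    · · · · · · · · · ·
    · · · · · · · · · ·
    · · · · · · · · · ·
    · · · · · · · · · ·
    · · · · · · · · · ·
    · · · · · · · · · ·
    · · · · · · · · · ·
    · · · · · · · · · ·
T3:
  2·area = 24  (B↔C swapped to make it positive)
  edge (10, 10)→(8, 18): d=(-2,8) right/bottom  bias=-1
  edge (8, 18)→(8, 6): d=(0,-12) top-left  bias=+0
  edge (8, 6)→(10, 10): d=(2,4) right/bottom  bias=-1
    (4,4)@(9, 9): e=[10,12,2] → #
    (5,4)@(11, 9): e=[-6,36,-6] → ·
    (4,5)@(9, 11): e=[6,12,6] → #
    (5,5)@(11, 11): e=[-10,36,-2] → ·
    (4,6)@(9, 13): e=[2,12,10] → #
    (5,6)@(11, 13): e=[-14,36,2] → ·
    (4,7)@(9, 15): e=[-2,12,14] → ·
  covered (3 px):
    · · · · · · · · · ·
    · · · · · · · · · ·
    · · · · · · · · · ·
    · · · · · · · · · ·
    · · · · # · · · · ·
    · · · · # · · · · ·
    · · · · # · · · · ·
    · · · · · · · · · ·
    · · · · · · · · · ·
    · · · · · · · · · ·

Result: [12,0,4]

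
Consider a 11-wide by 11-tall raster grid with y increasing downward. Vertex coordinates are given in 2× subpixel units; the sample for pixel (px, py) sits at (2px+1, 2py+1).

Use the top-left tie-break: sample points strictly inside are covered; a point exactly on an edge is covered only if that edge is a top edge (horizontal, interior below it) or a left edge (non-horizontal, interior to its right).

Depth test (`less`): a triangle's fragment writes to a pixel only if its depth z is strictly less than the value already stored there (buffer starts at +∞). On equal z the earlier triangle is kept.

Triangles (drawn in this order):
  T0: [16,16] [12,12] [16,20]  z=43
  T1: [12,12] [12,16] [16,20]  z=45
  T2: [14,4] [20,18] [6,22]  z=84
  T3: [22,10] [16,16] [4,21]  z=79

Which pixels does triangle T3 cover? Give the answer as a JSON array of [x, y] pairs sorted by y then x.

T0:
  2·area = 16  (B↔C swapped to make it positive)
  edge (16, 16)→(16, 20): d=(0,4) right/bottom  bias=-1
  edge (16, 20)→(12, 12): d=(-4,-8) top-left  bias=+0
  edge (12, 12)→(16, 16): d=(4,4) right/bottom  bias=-1
    (0,0)@(1, 1): e=[60,-44,0] → ·  [on edge]
    (1,1)@(3, 3): e=[52,-36,0] → ·  [on edge]
    (2,2)@(5, 5): e=[44,-28,0] → ·  [on edge]
    (3,3)@(7, 7): e=[36,-20,0] → ·  [on edge]
    (4,4)@(9, 9): e=[28,-12,0] → ·  [on edge]
    (5,5)@(11, 11): e=[20,-4,0] → ·  [on edge]
    (6,6)@(13, 13): e=[12,4,0] → ·  [on edge]
    (7,7)@(15, 15): e=[4,12,0] → ·  [on edge]
    (7,8)@(15, 17): e=[4,4,8] → █
    (8,8)@(17, 17): e=[-4,20,0] → ·  [on edge]
    (7,9)@(15, 19): e=[4,-4,16] → ·
    (9,9)@(19, 19): e=[-12,28,0] → ·  [on edge]
    (10,10)@(21, 21): e=[-20,36,0] → ·  [on edge]
  covered (1 px):
    · · · · · · · · · · ·
    · · · · · · · · · · ·
    · · · · · · · · · · ·
    · · · · · · · · · · ·
    · · · · · · · · · · ·
    · · · · · · · · · · ·
    · · · · · · · · · · ·
    · · · · · · · · · · ·
    · · · · · · · █ · · ·
    · · · · · · · · · · ·
    · · · · · · · · · · ·
T1:
  2·area = 16  (B↔C swapped to make it positive)
  edge (12, 12)→(16, 20): d=(4,8) right/bottom  bias=-1
  edge (16, 20)→(12, 16): d=(-4,-4) top-left  bias=+0
  edge (12, 16)→(12, 12): d=(0,-4) top-left  bias=+0
    (0,2)@(1, 5): e=[60,0,-44] → ·  [on edge]
    (1,3)@(3, 7): e=[52,0,-36] → ·  [on edge]
    (2,4)@(5, 9): e=[44,0,-28] → ·  [on edge]
    (3,5)@(7, 11): e=[36,0,-20] → ·  [on edge]
    (4,6)@(9, 13): e=[28,0,-12] → ·  [on edge]
    (5,7)@(11, 15): e=[20,0,-4] → ·  [on edge]
    (6,7)@(13, 15): e=[4,8,4] → █
    (7,7)@(15, 15): e=[-12,16,12] → ·
    (6,8)@(13, 17): e=[12,0,4] → █  [on edge]
    (7,8)@(15, 17): e=[-4,8,12] → ·
    (6,9)@(13, 19): e=[20,-8,4] → ·
    (7,9)@(15, 19): e=[4,0,12] → █  [on edge]
    (8,10)@(17, 21): e=[-4,0,20] → ·  [on edge]
  covered (3 px):
    · · · · · · · · · · ·
    · · · · · · · · · · ·
    · · · · · · · · · · ·
    · · · · · · · · · · ·
    · · · · · · · · · · ·
    · · · · · · · · · · ·
    · · · · · · · · · · ·
    · · · · · · █ · · · ·
    · · · · · · █ · · · ·
    · · · · · · · █ · · ·
    · · · · · · · · · · ·
T2:
  2·area = 220
  edge (14, 4)→(20, 18): d=(6,14) right/bottom  bias=-1
  edge (20, 18)→(6, 22): d=(-14,4) right/bottom  bias=-1
  edge (6, 22)→(14, 4): d=(8,-18) top-left  bias=+0
    (6,3)@(13, 7): e=[32,182,6] → █
    (7,3)@(15, 7): e=[4,174,42] → █
    (8,3)@(17, 7): e=[-24,166,78] → ·
    (6,4)@(13, 9): e=[44,154,22] → █
    (8,4)@(17, 9): e=[-12,138,94] → ·
    (5,5)@(11, 11): e=[84,134,2] → █
    (8,5)@(17, 11): e=[0,110,110] → ·  [on edge]
    (5,6)@(11, 13): e=[96,106,18] → █
    (8,6)@(17, 13): e=[12,82,126] → █
    (9,6)@(19, 13): e=[-16,74,162] → ·
    (5,7)@(11, 15): e=[108,78,34] → █
    (9,7)@(19, 15): e=[-4,46,178] → ·
  covered (27 px):
    · · · · · · · · · · ·
    · · · · · · · · · · ·
    · · · · · · · · · · ·
    · · · · · · █ █ · · ·
    · · · · · · █ █ · · ·
    · · · · · █ █ █ · · ·
    · · · · · █ █ █ █ · ·
    · · · · · █ █ █ █ · ·
    · · · · █ █ █ █ █ █ ·
    · · · · █ █ █ █ · · ·
    · · · █ █ · · · · · ·
T3:
  2·area = 42
  edge (22, 10)→(16, 16): d=(-6,6) right/bottom  bias=-1
  edge (16, 16)→(4, 21): d=(-12,5) right/bottom  bias=-1
  edge (4, 21)→(22, 10): d=(18,-11) top-left  bias=+0
    (10,5)@(21, 11): e=[0,35,7] → ·  [on edge]
    (9,6)@(19, 13): e=[0,21,21] → ·  [on edge]
    (7,7)@(15, 15): e=[12,17,13] → █
    (8,7)@(17, 15): e=[0,7,35] → ·  [on edge]
    (5,8)@(11, 17): e=[24,13,5] → █
    (6,8)@(13, 17): e=[12,3,27] → █
    (7,8)@(15, 17): e=[0,-7,49] → ·  [on edge]
    (5,9)@(11, 19): e=[12,-11,41] → ·
    (6,9)@(13, 19): e=[0,-21,63] → ·  [on edge]
    (5,10)@(11, 21): e=[0,-35,77] → ·  [on edge]
  covered (3 px):
    · · · · · · · · · · ·
    · · · · · · · · · · ·
    · · · · · · · · · · ·
    · · · · · · · · · · ·
    · · · · · · · · · · ·
    · · · · · · · · · · ·
    · · · · · · · · · · ·
    · · · · · · · █ · · ·
    · · · · · █ █ · · · ·
    · · · · · · · · · · ·
    · · · · · · · · · · ·

Result: [[7,7],[5,8],[6,8]]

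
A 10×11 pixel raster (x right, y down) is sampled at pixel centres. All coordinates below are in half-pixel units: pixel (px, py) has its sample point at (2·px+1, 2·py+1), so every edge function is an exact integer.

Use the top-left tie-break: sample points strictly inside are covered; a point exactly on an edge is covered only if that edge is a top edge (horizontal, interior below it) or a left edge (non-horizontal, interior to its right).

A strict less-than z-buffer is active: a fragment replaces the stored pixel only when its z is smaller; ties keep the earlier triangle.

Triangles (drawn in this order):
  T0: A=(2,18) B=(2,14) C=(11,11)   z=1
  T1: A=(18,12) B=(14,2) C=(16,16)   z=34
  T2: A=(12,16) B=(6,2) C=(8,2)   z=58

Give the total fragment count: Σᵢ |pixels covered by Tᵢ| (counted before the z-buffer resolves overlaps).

T0:
  2·area = 36
  edge (2, 18)→(2, 14): d=(0,-4) top-left  bias=+0
  edge (2, 14)→(11, 11): d=(9,-3) top-left  bias=+0
  edge (11, 11)→(2, 18): d=(-9,7) right/bottom  bias=-1
    (8,4)@(17, 9): e=[60,0,-24] → .  [on edge]
    (5,5)@(11, 11): e=[36,0,0] → .  [on edge]
    (2,6)@(5, 13): e=[12,0,24] → X  [on edge]
    (3,6)@(7, 13): e=[20,6,10] → X
    (4,6)@(9, 13): e=[28,12,-4] → .
    (1,7)@(3, 15): e=[4,12,20] → X
    (3,7)@(7, 15): e=[20,24,-8] → .
    (1,8)@(3, 17): e=[4,30,2] → X
    (2,8)@(5, 17): e=[12,36,-12] → .
    (1,9)@(3, 19): e=[4,48,-16] → .
  covered (5 px):
    . . . . . . . . . .
    . . . . . . . . . .
    . . . . . . . . . .
    . . . . . . . . . .
    . . . . . . . . . .
    . . . . . . . . . .
    . . X X . . . . . .
    . X X . . . . . . .
    . X . . . . . . . .
    . . . . . . . . . .
    . . . . . . . . . .
T1:
  2·area = 36  (B↔C swapped to make it positive)
  edge (18, 12)→(16, 16): d=(-2,4) right/bottom  bias=-1
  edge (16, 16)→(14, 2): d=(-2,-14) top-left  bias=+0
  edge (14, 2)→(18, 12): d=(4,10) right/bottom  bias=-1
    (7,2)@(15, 5): e=[26,8,2] → X
    (8,2)@(17, 5): e=[18,36,-18] → .
    (7,3)@(15, 7): e=[22,4,10] → X
    (8,3)@(17, 7): e=[14,32,-10] → .
    (7,4)@(15, 9): e=[18,0,18] → X  [on edge]
    (8,4)@(17, 9): e=[10,28,-2] → .
    (7,5)@(15, 11): e=[14,-4,26] → .
    (8,5)@(17, 11): e=[6,24,6] → X
    (9,5)@(19, 11): e=[-2,52,-14] → .
    (8,6)@(17, 13): e=[2,20,14] → X
    (9,6)@(19, 13): e=[-6,48,-6] → .
    (8,7)@(17, 15): e=[-2,16,22] → .
  covered (5 px):
    . . . . . . . . . .
    . . . . . . . . . .
    . . . . . . . X . .
    . . . . . . . X . .
    . . . . . . . X . .
    . . . . . . . . X .
    . . . . . . . . X .
    . . . . . . . . . .
    . . . . . . . . . .
    . . . . . . . . . .
    . . . . . . . . . .
T2:
  2·area = 28
  edge (12, 16)→(6, 2): d=(-6,-14) top-left  bias=+0
  edge (6, 2)→(8, 2): d=(2,0) top-left  bias=+0
  edge (8, 2)→(12, 16): d=(4,14) right/bottom  bias=-1
    (3,1)@(7, 3): e=[8,2,18] → X
    (4,1)@(9, 3): e=[36,2,-10] → .
    (3,2)@(7, 5): e=[-4,6,26] → .
    (4,3)@(9, 7): e=[12,10,6] → X
    (5,3)@(11, 7): e=[40,10,-22] → .
    (4,4)@(9, 9): e=[0,14,14] → X  [on edge]
    (5,4)@(11, 9): e=[28,14,-14] → .
    (4,5)@(9, 11): e=[-12,18,22] → .
    (5,6)@(11, 13): e=[4,22,2] → X
    (6,6)@(13, 13): e=[32,22,-26] → .
    (5,7)@(11, 15): e=[-8,26,10] → .
  covered (4 px):
    . . . . . . . . . .
    . . . X . . . . . .
    . . . . . . . . . .
    . . . . X . . . . .
    . . . . X . . . . .
    . . . . . . . . . .
    . . . . . X . . . .
    . . . . . . . . . .
    . . . . . . . . . .
    . . . . . . . . . .
    . . . . . . . . . .

Answer: 14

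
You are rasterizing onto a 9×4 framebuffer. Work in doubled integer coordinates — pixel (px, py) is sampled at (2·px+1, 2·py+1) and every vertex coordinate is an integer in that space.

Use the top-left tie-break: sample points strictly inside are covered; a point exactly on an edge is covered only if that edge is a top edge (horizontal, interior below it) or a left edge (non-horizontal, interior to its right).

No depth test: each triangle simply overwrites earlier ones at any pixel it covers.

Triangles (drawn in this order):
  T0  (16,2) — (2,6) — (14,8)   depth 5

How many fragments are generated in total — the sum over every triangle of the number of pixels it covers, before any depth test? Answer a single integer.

T0:
  2·area = 76  (B↔C swapped to make it positive)
  edge (16, 2)→(14, 8): d=(-2,6) right/bottom  bias=-1
  edge (14, 8)→(2, 6): d=(-12,-2) top-left  bias=+0
  edge (2, 6)→(16, 2): d=(14,-4) top-left  bias=+0
    (6,1)@(13, 3): e=[16,58,2] → X
    (7,1)@(15, 3): e=[4,62,10] → X
    (8,1)@(17, 3): e=[-8,66,18] → .
    (3,2)@(7, 5): e=[48,22,6] → X
    (4,2)@(9, 5): e=[36,26,14] → X
    (5,2)@(11, 5): e=[24,30,22] → X
    (7,2)@(15, 5): e=[0,38,38] → .  [on edge]
    (3,3)@(7, 7): e=[44,-2,34] → .
    (4,3)@(9, 7): e=[32,2,42] → X
    (7,3)@(15, 7): e=[-4,14,66] → .
  covered (9 px):
    . . . . . . . . .
    . . . . . . X X .
    . . . X X X X . .
    . . . . X X X . .

Final: 9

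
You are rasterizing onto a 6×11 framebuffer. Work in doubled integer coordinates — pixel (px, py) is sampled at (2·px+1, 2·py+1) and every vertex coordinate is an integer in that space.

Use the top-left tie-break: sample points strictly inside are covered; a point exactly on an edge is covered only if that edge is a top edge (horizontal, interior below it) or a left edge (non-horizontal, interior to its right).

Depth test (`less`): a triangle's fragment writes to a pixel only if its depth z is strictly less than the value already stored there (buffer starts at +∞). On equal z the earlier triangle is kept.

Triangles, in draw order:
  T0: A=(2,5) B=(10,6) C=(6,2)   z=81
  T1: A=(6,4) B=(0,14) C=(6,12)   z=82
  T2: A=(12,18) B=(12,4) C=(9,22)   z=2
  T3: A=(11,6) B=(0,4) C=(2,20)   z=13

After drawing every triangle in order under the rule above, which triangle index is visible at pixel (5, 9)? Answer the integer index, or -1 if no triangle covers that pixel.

T0:
  2·area = 28  (B↔C swapped to make it positive)
  edge (2, 5)→(6, 2): d=(4,-3) top-left  bias=+0
  edge (6, 2)→(10, 6): d=(4,4) right/bottom  bias=-1
  edge (10, 6)→(2, 5): d=(-8,-1) top-left  bias=+0
    (2,0)@(5, 1): e=[-7,0,35] → ·  [on edge]
    (2,1)@(5, 3): e=[1,8,19] → █
    (3,1)@(7, 3): e=[7,0,21] → ·  [on edge]
    (1,2)@(3, 5): e=[3,24,1] → █
    (3,2)@(7, 5): e=[15,8,5] → █
    (4,2)@(9, 5): e=[21,0,7] → ·  [on edge]
    (1,3)@(3, 7): e=[11,32,-15] → ·
    (2,3)@(5, 7): e=[17,24,-13] → ·
    (3,3)@(7, 7): e=[23,16,-11] → ·
    (5,3)@(11, 7): e=[35,0,-7] → ·  [on edge]
  covered (4 px):
    · · · · · ·
    · · █ · · ·
    · █ █ █ · ·
    · · · · · ·
    · · · · · ·
    · · · · · ·
    · · · · · ·
    · · · · · ·
    · · · · · ·
    · · · · · ·
    · · · · · ·
T1:
  2·area = 48  (B↔C swapped to make it positive)
  edge (6, 4)→(6, 12): d=(0,8) right/bottom  bias=-1
  edge (6, 12)→(0, 14): d=(-6,2) right/bottom  bias=-1
  edge (0, 14)→(6, 4): d=(6,-10) top-left  bias=+0
    (2,3)@(5, 7): e=[8,32,8] → █
    (3,3)@(7, 7): e=[-8,28,28] → ·
    (1,4)@(3, 9): e=[24,24,0] → █  [on edge]
    (3,4)@(7, 9): e=[-8,16,40] → ·
    (1,5)@(3, 11): e=[24,12,12] → █
    (3,5)@(7, 11): e=[-8,4,52] → ·
    (4,5)@(9, 11): e=[-24,0,72] → ·  [on edge]
    (0,6)@(1, 13): e=[40,4,4] → █
    (1,6)@(3, 13): e=[24,0,24] → ·  [on edge]
    (2,6)@(5, 13): e=[8,-4,44] → ·
    (0,7)@(1, 15): e=[40,-8,16] → ·
  covered (6 px):
    · · · · · ·
    · · · · · ·
    · · · · · ·
    · · █ · · ·
    · █ █ · · ·
    · █ █ · · ·
    █ · · · · ·
    · · · · · ·
    · · · · · ·
    · · · · · ·
    · · · · · ·
T2:
  2·area = 42  (B↔C swapped to make it positive)
  edge (12, 18)→(9, 22): d=(-3,4) right/bottom  bias=-1
  edge (9, 22)→(12, 4): d=(3,-18) top-left  bias=+0
  edge (12, 4)→(12, 18): d=(0,14) right/bottom  bias=-1
    (5,5)@(11, 11): e=[25,3,14] → █
    (5,6)@(11, 13): e=[19,9,14] → █
    (5,7)@(11, 15): e=[13,15,14] → █
    (5,8)@(11, 17): e=[7,21,14] → █
    (5,9)@(11, 19): e=[1,27,14] → █
    (5,10)@(11, 21): e=[-5,33,14] → ·
  covered (5 px):
    · · · · · ·
    · · · · · ·
    · · · · · ·
    · · · · · ·
    · · · · · ·
    · · · · · █
    · · · · · █
    · · · · · █
    · · · · · █
    · · · · · █
    · · · · · ·
T3:
  2·area = 172  (B↔C swapped to make it positive)
  edge (11, 6)→(2, 20): d=(-9,14) right/bottom  bias=-1
  edge (2, 20)→(0, 4): d=(-2,-16) top-left  bias=+0
  edge (0, 4)→(11, 6): d=(11,2) right/bottom  bias=-1
    (0,2)@(1, 5): e=[149,14,9] → █
    (1,2)@(3, 5): e=[121,46,5] → █
    (2,2)@(5, 5): e=[93,78,1] → █
    (3,2)@(7, 5): e=[65,110,-3] → ·
    (0,3)@(1, 7): e=[131,10,31] → █
    (3,3)@(7, 7): e=[47,106,19] → █
    (4,3)@(9, 7): e=[19,138,15] → █
    (5,3)@(11, 7): e=[-9,170,11] → ·
    (0,4)@(1, 9): e=[113,6,53] → █
    (5,4)@(11, 9): e=[-27,166,33] → ·
    (0,5)@(1, 11): e=[95,2,75] → █
    (4,5)@(9, 11): e=[-17,130,59] → ·
  covered (22 px):
    · · · · · ·
    · · · · · ·
    █ █ █ · · ·
    █ █ █ █ █ ·
    █ █ █ █ █ ·
    █ █ █ █ · ·
    · █ █ · · ·
    · █ █ · · ·
    · █ · · · ·
    · · · · · ·
    · · · · · ·

Z-buffer (winner per pixel, '.' = empty):
  . . . . . .
  . . 0 . . .
  3 3 3 0 . .
  3 3 3 3 3 .
  3 3 3 3 3 .
  3 3 3 3 . 2
  1 3 3 . . 2
  . 3 3 . . 2
  . 3 . . . 2
  . . . . . 2
  . . . . . .

Answer: 2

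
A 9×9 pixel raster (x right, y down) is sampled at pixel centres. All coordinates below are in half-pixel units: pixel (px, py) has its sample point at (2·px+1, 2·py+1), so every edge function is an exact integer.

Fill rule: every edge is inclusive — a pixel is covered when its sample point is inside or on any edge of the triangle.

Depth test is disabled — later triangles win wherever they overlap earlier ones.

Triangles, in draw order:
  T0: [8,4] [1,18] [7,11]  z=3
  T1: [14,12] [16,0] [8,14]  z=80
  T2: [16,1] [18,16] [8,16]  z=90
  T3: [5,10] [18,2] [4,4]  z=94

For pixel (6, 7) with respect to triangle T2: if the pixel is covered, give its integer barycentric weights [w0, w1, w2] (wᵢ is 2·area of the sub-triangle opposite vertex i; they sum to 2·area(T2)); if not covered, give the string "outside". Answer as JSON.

T0:
  2·area = 35  (B↔C swapped to make it positive)
  edge (8, 4)→(7, 11): d=(-1,7) inclusive
  edge (7, 11)→(1, 18): d=(-6,7) inclusive
  edge (1, 18)→(8, 4): d=(7,-14) inclusive
    (3,3)@(7, 7): e=[4,24,7] → █
    (4,3)@(9, 7): e=[-10,10,35] → ·
    (3,4)@(7, 9): e=[2,12,21] → █
    (4,4)@(9, 9): e=[-12,-2,49] → ·
    (2,5)@(5, 11): e=[14,14,7] → █
    (3,5)@(7, 11): e=[0,0,35] → █  [on edge]
    (4,5)@(9, 11): e=[-14,-14,63] → ·
    (2,6)@(5, 13): e=[12,2,21] → █
    (3,6)@(7, 13): e=[-2,-12,49] → ·
    (1,7)@(3, 15): e=[24,4,7] → █
    (2,7)@(5, 15): e=[10,-10,35] → ·
    (1,8)@(3, 17): e=[22,-8,21] → ·
  covered (6 px):
    · · · · · · · · ·
    · · · · · · · · ·
    · · · · · · · · ·
    · · · █ · · · · ·
    · · · █ · · · · ·
    · · █ █ · · · · ·
    · · █ · · · · · ·
    · █ · · · · · · ·
    · · · · · · · · ·
T1:
  2·area = 68  (B↔C swapped to make it positive)
  edge (14, 12)→(8, 14): d=(-6,2) inclusive
  edge (8, 14)→(16, 0): d=(8,-14) inclusive
  edge (16, 0)→(14, 12): d=(-2,12) inclusive
    (7,1)@(15, 3): e=[52,10,6] → █
    (8,1)@(17, 3): e=[48,38,-18] → ·
    (7,2)@(15, 5): e=[40,26,2] → █
    (8,2)@(17, 5): e=[36,54,-22] → ·
    (6,3)@(13, 7): e=[32,14,22] → █
    (7,3)@(15, 7): e=[28,42,-2] → ·
    (5,4)@(11, 9): e=[24,2,42] → █
    (7,4)@(15, 9): e=[16,58,-6] → ·
    (5,5)@(11, 11): e=[12,18,38] → █
    (7,5)@(15, 11): e=[4,74,-10] → ·
    (8,5)@(17, 11): e=[0,102,-34] → ·  [on edge]
    (4,6)@(9, 13): e=[4,6,58] → █
    (5,6)@(11, 13): e=[0,34,34] → █  [on edge]
    (2,7)@(5, 15): e=[0,-34,102] → ·  [on edge]
  covered (9 px):
    · · · · · · · · ·
    · · · · · · · █ ·
    · · · · · · · █ ·
    · · · · · · █ · ·
    · · · · · █ █ · ·
    · · · · · █ █ · ·
    · · · · █ █ · · ·
    · · · · · · · · ·
    · · · · · · · · ·
T2:
  2·area = 150
  edge (16, 1)→(18, 16): d=(2,15) inclusive
  edge (18, 16)→(8, 16): d=(-10,0) inclusive
  edge (8, 16)→(16, 1): d=(8,-15) inclusive
    (7,1)@(15, 3): e=[19,130,1] → █
    (8,1)@(17, 3): e=[-11,130,31] → ·
    (7,2)@(15, 5): e=[23,110,17] → █
    (8,2)@(17, 5): e=[-7,110,47] → ·
    (6,3)@(13, 7): e=[57,90,3] → █
    (8,3)@(17, 7): e=[-3,90,63] → ·
    (6,4)@(13, 9): e=[61,70,19] → █
    (8,4)@(17, 9): e=[1,70,79] → █
    (5,5)@(11, 11): e=[95,50,5] → █
    (5,6)@(11, 13): e=[99,30,21] → █
    (4,7)@(9, 15): e=[133,10,7] → █
    (4,8)@(9, 17): e=[137,-10,23] → ·
  covered (20 px):
    · · · · · · · · ·
    · · · · · · · █ ·
    · · · · · · · █ ·
    · · · · · · █ █ ·
    · · · · · · █ █ █
    · · · · · █ █ █ █
    · · · · · █ █ █ █
    · · · · █ █ █ █ █
    · · · · · · · · ·
T3:
  2·area = 86  (B↔C swapped to make it positive)
  edge (5, 10)→(4, 4): d=(-1,-6) inclusive
  edge (4, 4)→(18, 2): d=(14,-2) inclusive
  edge (18, 2)→(5, 10): d=(-13,8) inclusive
    (5,1)@(11, 3): e=[43,0,43] → █  [on edge]
    (6,1)@(13, 3): e=[55,4,27] → █
    (7,1)@(15, 3): e=[67,8,11] → █
    (8,1)@(17, 3): e=[79,12,-5] → ·
    (2,2)@(5, 5): e=[5,16,65] → █
    (3,2)@(7, 5): e=[17,20,49] → █
    (4,2)@(9, 5): e=[29,24,33] → █
    (7,2)@(15, 5): e=[65,36,-15] → ·
    (2,3)@(5, 7): e=[3,44,39] → █
    (5,3)@(11, 7): e=[39,56,-9] → ·
    (6,3)@(13, 7): e=[51,60,-25] → ·
    (2,4)@(5, 9): e=[1,72,13] → █
  covered (12 px):
    · · · · · · · · ·
    · · · · · █ █ █ ·
    · · █ █ █ █ █ · ·
    · · █ █ █ · · · ·
    · · █ · · · · · ·
    · · · · · · · · ·
    · · · · · · · · ·
    · · · · · · · · ·
    · · · · · · · · ·

Final: [10,67,73]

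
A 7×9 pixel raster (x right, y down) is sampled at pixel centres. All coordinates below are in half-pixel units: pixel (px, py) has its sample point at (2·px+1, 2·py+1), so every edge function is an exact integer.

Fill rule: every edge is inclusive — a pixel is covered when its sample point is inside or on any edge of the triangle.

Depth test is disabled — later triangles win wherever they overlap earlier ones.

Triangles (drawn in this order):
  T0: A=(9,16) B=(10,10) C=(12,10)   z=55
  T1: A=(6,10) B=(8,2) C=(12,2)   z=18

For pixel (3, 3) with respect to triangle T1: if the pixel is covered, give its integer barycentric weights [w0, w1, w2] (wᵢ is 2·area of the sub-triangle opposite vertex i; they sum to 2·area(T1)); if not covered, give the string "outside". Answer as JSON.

T0:
  2·area = 12
  edge (9, 16)→(10, 10): d=(1,-6) inclusive
  edge (10, 10)→(12, 10): d=(2,0) inclusive
  edge (12, 10)→(9, 16): d=(-3,6) inclusive
    (5,5)@(11, 11): e=[7,2,3] → #
    (6,5)@(13, 11): e=[19,2,-9] → ·
    (5,6)@(11, 13): e=[9,6,-3] → ·
  covered (1 px):
    · · · · · · ·
    · · · · · · ·
    · · · · · · ·
    · · · · · · ·
    · · · · · · ·
    · · · · · # ·
    · · · · · · ·
    · · · · · · ·
    · · · · · · ·
T1:
  2·area = 32
  edge (6, 10)→(8, 2): d=(2,-8) inclusive
  edge (8, 2)→(12, 2): d=(4,0) inclusive
  edge (12, 2)→(6, 10): d=(-6,8) inclusive
    (4,1)@(9, 3): e=[10,4,18] → #
    (5,1)@(11, 3): e=[26,4,2] → #
    (6,1)@(13, 3): e=[42,4,-14] → ·
    (4,2)@(9, 5): e=[14,12,6] → #
    (5,2)@(11, 5): e=[30,12,-10] → ·
    (3,3)@(7, 7): e=[2,20,10] → #
    (4,3)@(9, 7): e=[18,20,-6] → ·
    (3,4)@(7, 9): e=[6,28,-2] → ·
  covered (4 px):
    · · · · · · ·
    · · · · # # ·
    · · · · # · ·
    · · · # · · ·
    · · · · · · ·
    · · · · · · ·
    · · · · · · ·
    · · · · · · ·
    · · · · · · ·

Final: [20,10,2]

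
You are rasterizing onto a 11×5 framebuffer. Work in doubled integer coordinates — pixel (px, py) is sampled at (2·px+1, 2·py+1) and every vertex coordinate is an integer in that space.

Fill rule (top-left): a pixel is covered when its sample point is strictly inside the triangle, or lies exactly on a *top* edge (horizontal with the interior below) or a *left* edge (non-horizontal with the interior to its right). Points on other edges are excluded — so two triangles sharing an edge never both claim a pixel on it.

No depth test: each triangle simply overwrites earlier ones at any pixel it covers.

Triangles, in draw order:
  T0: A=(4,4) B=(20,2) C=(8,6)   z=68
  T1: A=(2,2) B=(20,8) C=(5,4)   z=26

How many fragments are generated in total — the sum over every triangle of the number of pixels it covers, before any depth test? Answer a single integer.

T0:
  2·area = 40
  edge (4, 4)→(20, 2): d=(16,-2) top-left  bias=+0
  edge (20, 2)→(8, 6): d=(-12,4) right/bottom  bias=-1
  edge (8, 6)→(4, 4): d=(-4,-2) top-left  bias=+0
    (6,1)@(13, 3): e=[2,16,22] → #
    (7,1)@(15, 3): e=[6,8,26] → #
    (8,1)@(17, 3): e=[10,0,30] → ·  [on edge]
    (3,2)@(7, 5): e=[22,16,2] → #
    (4,2)@(9, 5): e=[26,8,6] → #
    (5,2)@(11, 5): e=[30,0,10] → ·  [on edge]
    (6,2)@(13, 5): e=[34,-8,14] → ·
    (7,2)@(15, 5): e=[38,-16,18] → ·
    (2,3)@(5, 7): e=[50,0,-10] → ·  [on edge]
    (3,3)@(7, 7): e=[54,-8,-6] → ·
    (4,3)@(9, 7): e=[58,-16,-2] → ·
  covered (4 px):
    · · · · · · · · · · ·
    · · · · · · # # · · ·
    · · · # # · · · · · ·
    · · · · · · · · · · ·
    · · · · · · · · · · ·
T1:
  2·area = 18
  edge (2, 2)→(20, 8): d=(18,6) right/bottom  bias=-1
  edge (20, 8)→(5, 4): d=(-15,-4) top-left  bias=+0
  edge (5, 4)→(2, 2): d=(-3,-2) top-left  bias=+0
    (2,1)@(5, 3): e=[0,15,3] → ·  [on edge]
    (4,2)@(9, 5): e=[12,1,5] → #
    (5,2)@(11, 5): e=[0,9,9] → ·  [on edge]
    (4,3)@(9, 7): e=[48,-29,-1] → ·
    (8,3)@(17, 7): e=[0,3,15] → ·  [on edge]
  covered (1 px):
    · · · · · · · · · · ·
    · · · · · · · · · · ·
    · · · · # · · · · · ·
    · · · · · · · · · · ·
    · · · · · · · · · · ·

Result: 5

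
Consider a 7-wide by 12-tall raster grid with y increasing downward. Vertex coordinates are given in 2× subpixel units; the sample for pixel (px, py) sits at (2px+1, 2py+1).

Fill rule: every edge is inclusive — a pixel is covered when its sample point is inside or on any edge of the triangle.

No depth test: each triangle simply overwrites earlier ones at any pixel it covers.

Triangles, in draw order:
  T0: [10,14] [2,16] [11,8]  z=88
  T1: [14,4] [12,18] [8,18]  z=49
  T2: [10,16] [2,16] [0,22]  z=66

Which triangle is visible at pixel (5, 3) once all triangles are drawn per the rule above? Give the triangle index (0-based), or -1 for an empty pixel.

T0:
  2·area = 46
  edge (10, 14)→(2, 16): d=(-8,2) inclusive
  edge (2, 16)→(11, 8): d=(9,-8) inclusive
  edge (11, 8)→(10, 14): d=(-1,6) inclusive
    (4,5)@(9, 11): e=[26,11,9] → #
    (5,5)@(11, 11): e=[22,27,-3] → ·
    (3,6)@(7, 13): e=[14,13,19] → #
    (5,6)@(11, 13): e=[6,45,-5] → ·
    (2,7)@(5, 15): e=[2,15,29] → #
    (3,7)@(7, 15): e=[-2,31,17] → ·
    (4,7)@(9, 15): e=[-6,47,5] → ·
    (2,8)@(5, 17): e=[-14,33,27] → ·
  covered (4 px):
    · · · · · · ·
    · · · · · · ·
    · · · · · · ·
    · · · · · · ·
    · · · · · · ·
    · · · · # · ·
    · · · # # · ·
    · · # · · · ·
    · · · · · · ·
    · · · · · · ·
    · · · · · · ·
    · · · · · · ·
T1:
  2·area = 56
  edge (14, 4)→(12, 18): d=(-2,14) inclusive
  edge (12, 18)→(8, 18): d=(-4,0) inclusive
  edge (8, 18)→(14, 4): d=(6,-14) inclusive
    (6,3)@(13, 7): e=[8,44,4] → #
    (6,4)@(13, 9): e=[4,36,16] → #
    (5,5)@(11, 11): e=[28,28,0] → #  [on edge]
    (6,5)@(13, 11): e=[0,28,28] → #  [on edge]
    (5,6)@(11, 13): e=[24,20,12] → #
    (6,6)@(13, 13): e=[-4,20,40] → ·
    (5,7)@(11, 15): e=[20,12,24] → #
    (6,7)@(13, 15): e=[-8,12,52] → ·
    (4,8)@(9, 17): e=[44,4,8] → #
    (6,8)@(13, 17): e=[-12,4,64] → ·
    (4,9)@(9, 19): e=[40,-4,20] → ·
    (5,9)@(11, 19): e=[12,-4,48] → ·
  covered (8 px):
    · · · · · · ·
    · · · · · · ·
    · · · · · · ·
    · · · · · · #
    · · · · · · #
    · · · · · # #
    · · · · · # ·
    · · · · · # ·
    · · · · # # ·
    · · · · · · ·
    · · · · · · ·
    · · · · · · ·
T2:
  2·area = 48  (B↔C swapped to make it positive)
  edge (10, 16)→(0, 22): d=(-10,6) inclusive
  edge (0, 22)→(2, 16): d=(2,-6) inclusive
  edge (2, 16)→(10, 16): d=(8,0) inclusive
    (3,0)@(7, 1): e=[168,0,-120] → ·  [on edge]
    (2,3)@(5, 7): e=[120,0,-72] → ·  [on edge]
    (1,6)@(3, 13): e=[72,0,-24] → ·  [on edge]
    (1,8)@(3, 17): e=[32,8,8] → #
    (2,8)@(5, 17): e=[20,20,8] → #
    (3,8)@(7, 17): e=[8,32,8] → #
    (4,8)@(9, 17): e=[-4,44,8] → ·
    (0,9)@(1, 19): e=[24,0,24] → #  [on edge]
    (2,9)@(5, 19): e=[0,24,24] → #  [on edge]
    (3,9)@(7, 19): e=[-12,36,24] → ·
    (0,10)@(1, 21): e=[4,4,40] → #
    (1,10)@(3, 21): e=[-8,16,40] → ·
  covered (7 px):
    · · · · · · ·
    · · · · · · ·
    · · · · · · ·
    · · · · · · ·
    · · · · · · ·
    · · · · · · ·
    · · · · · · ·
    · · · · · · ·
    · # # # · · ·
    # # # · · · ·
    # · · · · · ·
    · · · · · · ·

Z-buffer (winner per pixel, '.' = empty):
  . . . . . . .
  . . . . . . .
  . . . . . . .
  . . . . . . 1
  . . . . . . 1
  . . . . 0 1 1
  . . . 0 0 1 .
  . . 0 . . 1 .
  . 2 2 2 1 1 .
  2 2 2 . . . .
  2 . . . . . .
  . . . . . . .

Result: -1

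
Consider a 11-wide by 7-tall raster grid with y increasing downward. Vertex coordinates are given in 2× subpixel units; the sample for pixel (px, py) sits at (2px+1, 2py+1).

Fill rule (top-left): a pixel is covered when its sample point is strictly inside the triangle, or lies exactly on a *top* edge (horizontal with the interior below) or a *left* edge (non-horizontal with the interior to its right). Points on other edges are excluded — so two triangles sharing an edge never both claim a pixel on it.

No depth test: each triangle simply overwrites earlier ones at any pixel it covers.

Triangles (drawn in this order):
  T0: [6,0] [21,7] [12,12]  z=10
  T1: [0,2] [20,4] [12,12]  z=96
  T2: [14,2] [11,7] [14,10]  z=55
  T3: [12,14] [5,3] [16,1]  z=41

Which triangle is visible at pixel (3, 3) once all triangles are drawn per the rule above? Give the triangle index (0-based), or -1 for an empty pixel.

T0:
  2·area = 138
  edge (6, 0)→(21, 7): d=(15,7) right/bottom  bias=-1
  edge (21, 7)→(12, 12): d=(-9,5) right/bottom  bias=-1
  edge (12, 12)→(6, 0): d=(-6,-12) top-left  bias=+0
    (3,0)@(7, 1): e=[8,124,6] → █
    (4,0)@(9, 1): e=[-6,114,30] → ·
    (3,1)@(7, 3): e=[38,106,-6] → ·
    (4,1)@(9, 3): e=[24,96,18] → █
    (5,1)@(11, 3): e=[10,86,42] → █
    (6,1)@(13, 3): e=[-4,76,66] → ·
    (4,2)@(9, 5): e=[54,78,6] → █
    (6,2)@(13, 5): e=[26,58,54] → █
    (7,2)@(15, 5): e=[12,48,78] → █
    (8,2)@(17, 5): e=[-2,38,102] → ·
    (4,3)@(9, 7): e=[84,60,-6] → ·
    (5,3)@(11, 7): e=[70,50,18] → █
    (10,3)@(21, 7): e=[0,0,138] → ·  [on edge]
  covered (17 px):
    · · · █ · · · · · · ·
    · · · · █ █ · · · · ·
    · · · · █ █ █ █ · · ·
    · · · · · █ █ █ █ █ ·
    · · · · · █ █ █ █ · ·
    · · · · · · █ · · · ·
    · · · · · · · · · · ·
T1:
  2·area = 176
  edge (0, 2)→(20, 4): d=(20,2) right/bottom  bias=-1
  edge (20, 4)→(12, 12): d=(-8,8) right/bottom  bias=-1
  edge (12, 12)→(0, 2): d=(-12,-10) top-left  bias=+0
    (1,1)@(3, 3): e=[14,144,18] → █
    (2,1)@(5, 3): e=[10,128,38] → █
    (3,1)@(7, 3): e=[6,112,58] → █
    (4,1)@(9, 3): e=[2,96,78] → █
    (5,1)@(11, 3): e=[-2,80,98] → ·
    (10,1)@(21, 3): e=[-22,0,198] → ·  [on edge]
    (1,2)@(3, 5): e=[54,128,-6] → ·
    (2,2)@(5, 5): e=[50,112,14] → █
    (5,2)@(11, 5): e=[38,64,74] → █
    (6,2)@(13, 5): e=[34,48,94] → █
    (7,2)@(15, 5): e=[30,32,114] → █
    (8,2)@(17, 5): e=[26,16,134] → █
    (9,2)@(19, 5): e=[22,0,154] → ·  [on edge]
    (8,3)@(17, 7): e=[66,0,110] → ·  [on edge]
    (7,4)@(15, 9): e=[110,0,66] → ·  [on edge]
    (6,5)@(13, 11): e=[154,0,22] → ·  [on edge]
    (5,6)@(11, 13): e=[198,0,-22] → ·  [on edge]
  covered (20 px):
    · · · · · · · · · · ·
    · █ █ █ █ · · · · · ·
    · · █ █ █ █ █ █ █ · ·
    · · · █ █ █ █ █ · · ·
    · · · · █ █ █ · · · ·
    · · · · · █ · · · · ·
    · · · · · · · · · · ·
T2:
  2·area = 24  (B↔C swapped to make it positive)
  edge (14, 2)→(14, 10): d=(0,8) right/bottom  bias=-1
  edge (14, 10)→(11, 7): d=(-3,-3) top-left  bias=+0
  edge (11, 7)→(14, 2): d=(3,-5) top-left  bias=+0
    (2,0)@(5, 1): e=[72,0,-48] → ·  [on edge]
    (3,1)@(7, 3): e=[56,0,-32] → ·  [on edge]
    (4,2)@(9, 5): e=[40,0,-16] → ·  [on edge]
    (6,2)@(13, 5): e=[8,12,4] → █
    (7,2)@(15, 5): e=[-8,18,14] → ·
    (5,3)@(11, 7): e=[24,0,0] → █  [on edge]
    (7,3)@(15, 7): e=[-8,12,20] → ·
    (5,4)@(11, 9): e=[24,-6,6] → ·
    (6,4)@(13, 9): e=[8,0,16] → █  [on edge]
    (7,4)@(15, 9): e=[-8,6,26] → ·
    (6,5)@(13, 11): e=[8,-6,22] → ·
    (7,5)@(15, 11): e=[-8,0,32] → ·  [on edge]
    (8,6)@(17, 13): e=[-24,0,48] → ·  [on edge]
  covered (4 px):
    · · · · · · · · · · ·
    · · · · · · · · · · ·
    · · · · · · █ · · · ·
    · · · · · █ █ · · · ·
    · · · · · · █ · · · ·
    · · · · · · · · · · ·
    · · · · · · · · · · ·
T3:
  2·area = 135
  edge (12, 14)→(5, 3): d=(-7,-11) top-left  bias=+0
  edge (5, 3)→(16, 1): d=(11,-2) top-left  bias=+0
  edge (16, 1)→(12, 14): d=(-4,13) right/bottom  bias=-1
    (2,1)@(5, 3): e=[0,0,135] → █  [on edge]
    (3,1)@(7, 3): e=[22,4,109] → █
    (4,1)@(9, 3): e=[44,8,83] → █
    (5,1)@(11, 3): e=[66,12,57] → █
    (6,1)@(13, 3): e=[88,16,31] → █
    (7,1)@(15, 3): e=[110,20,5] → █
    (8,1)@(17, 3): e=[132,24,-21] → ·
    (2,2)@(5, 5): e=[-14,22,127] → ·
    (3,2)@(7, 5): e=[8,26,101] → █
    (7,2)@(15, 5): e=[96,42,-3] → ·
    (3,3)@(7, 7): e=[-6,48,93] → ·
    (4,3)@(9, 7): e=[16,52,67] → █
  covered (17 px):
    · · · · · · · · · · ·
    · · █ █ █ █ █ █ · · ·
    · · · █ █ █ █ · · · ·
    · · · · █ █ █ · · · ·
    · · · · █ █ █ · · · ·
    · · · · · █ · · · · ·
    · · · · · · · · · · ·

Z-buffer (winner per pixel, '.' = empty):
  . . . 0 . . . . . . .
  . 1 3 3 3 3 3 3 . . .
  . . 1 3 3 3 3 1 1 . .
  . . . 1 3 3 3 1 0 0 .
  . . . . 3 3 3 0 0 . .
  . . . . . 3 0 . . . .
  . . . . . . . . . . .

Final: 1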